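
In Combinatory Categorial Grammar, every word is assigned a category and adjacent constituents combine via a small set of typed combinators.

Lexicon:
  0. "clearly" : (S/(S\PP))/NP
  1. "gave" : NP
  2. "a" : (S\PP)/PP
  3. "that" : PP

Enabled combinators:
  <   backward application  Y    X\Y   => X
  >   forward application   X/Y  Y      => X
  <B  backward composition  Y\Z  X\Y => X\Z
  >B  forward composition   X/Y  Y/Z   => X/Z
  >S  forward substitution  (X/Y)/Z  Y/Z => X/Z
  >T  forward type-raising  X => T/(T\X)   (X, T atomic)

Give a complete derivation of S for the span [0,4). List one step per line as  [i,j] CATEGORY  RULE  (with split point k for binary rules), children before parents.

[0,1] (S/(S\PP))/NP  lex  "clearly"
[1,2] NP  lex  "gave"
[0,2] S/(S\PP)  >  k=1
[2,3] (S\PP)/PP  lex  "a"
[3,4] PP  lex  "that"
[2,4] S\PP  >  k=3
[0,4] S  >  k=2

[0,4] S   >
  [0,2] S/(S\PP)   >
    [0,1] "clearly" : (S/(S\PP))/NP
    [1,2] "gave" : NP
  [2,4] S\PP   >
    [2,3] "a" : (S\PP)/PP
    [3,4] "that" : PP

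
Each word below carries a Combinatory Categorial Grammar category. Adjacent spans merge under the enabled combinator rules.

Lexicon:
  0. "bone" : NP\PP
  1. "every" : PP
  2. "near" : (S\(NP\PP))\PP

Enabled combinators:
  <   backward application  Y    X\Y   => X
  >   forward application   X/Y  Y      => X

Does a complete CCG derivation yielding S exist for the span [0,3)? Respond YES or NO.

[0,3] S   <
  [0,1] "bone" : NP\PP
  [1,3] S\(NP\PP)   <
    [1,2] "every" : PP
    [2,3] "near" : (S\(NP\PP))\PP

YES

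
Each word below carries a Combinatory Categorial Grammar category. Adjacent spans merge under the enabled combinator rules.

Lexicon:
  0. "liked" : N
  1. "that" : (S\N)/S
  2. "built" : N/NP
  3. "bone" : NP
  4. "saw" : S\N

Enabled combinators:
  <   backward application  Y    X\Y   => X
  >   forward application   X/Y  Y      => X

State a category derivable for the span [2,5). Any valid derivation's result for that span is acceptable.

S

[0,5] S   <
  [0,1] "liked" : N
  [1,5] S\N   >
    [1,2] "that" : (S\N)/S
    [2,5] S   <
      [2,4] N   >
        [2,3] "built" : N/NP
        [3,4] "bone" : NP
      [4,5] "saw" : S\N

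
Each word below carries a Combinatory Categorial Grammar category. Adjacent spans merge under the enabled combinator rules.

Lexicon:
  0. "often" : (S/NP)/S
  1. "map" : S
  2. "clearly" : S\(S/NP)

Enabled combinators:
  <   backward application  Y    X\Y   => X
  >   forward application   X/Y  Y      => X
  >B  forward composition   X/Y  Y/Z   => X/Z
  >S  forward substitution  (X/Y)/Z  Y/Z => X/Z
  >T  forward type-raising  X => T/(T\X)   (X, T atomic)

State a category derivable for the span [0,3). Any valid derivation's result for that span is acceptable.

S

[0,3] S   <
  [0,2] S/NP   >
    [0,1] "often" : (S/NP)/S
    [1,2] "map" : S
  [2,3] "clearly" : S\(S/NP)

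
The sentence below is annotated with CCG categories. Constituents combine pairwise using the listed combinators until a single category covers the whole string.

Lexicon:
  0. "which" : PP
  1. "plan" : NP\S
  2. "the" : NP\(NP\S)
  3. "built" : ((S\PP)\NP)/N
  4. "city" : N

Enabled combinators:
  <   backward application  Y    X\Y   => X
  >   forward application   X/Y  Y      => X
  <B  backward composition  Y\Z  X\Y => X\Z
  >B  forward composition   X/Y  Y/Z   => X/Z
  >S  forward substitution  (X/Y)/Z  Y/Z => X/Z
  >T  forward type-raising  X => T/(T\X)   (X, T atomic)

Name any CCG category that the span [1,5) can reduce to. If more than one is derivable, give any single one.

S\PP

[0,5] S   >
  [0,1] S/(S\PP)   >T
    [0,1] "which" : PP
  [1,5] S\PP   <
    [1,3] NP   <
      [1,2] "plan" : NP\S
      [2,3] "the" : NP\(NP\S)
    [3,5] (S\PP)\NP   >
      [3,4] "built" : ((S\PP)\NP)/N
      [4,5] "city" : N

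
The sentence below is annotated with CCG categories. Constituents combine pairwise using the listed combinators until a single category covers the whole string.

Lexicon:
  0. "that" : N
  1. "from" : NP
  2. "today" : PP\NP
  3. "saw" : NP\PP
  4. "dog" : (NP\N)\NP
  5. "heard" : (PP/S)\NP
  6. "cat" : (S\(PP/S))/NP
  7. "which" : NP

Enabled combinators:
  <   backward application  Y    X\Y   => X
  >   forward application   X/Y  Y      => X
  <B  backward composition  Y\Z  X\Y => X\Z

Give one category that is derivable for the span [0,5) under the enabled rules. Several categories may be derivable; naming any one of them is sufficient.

[0,8] S   <
  [0,5] NP   <
    [0,1] "that" : N
    [1,5] NP\N   <
      [1,4] NP   <
        [1,3] PP   <
          [1,2] "from" : NP
          [2,3] "today" : PP\NP
        [3,4] "saw" : NP\PP
      [4,5] "dog" : (NP\N)\NP
  [5,8] S\NP   <B
    [5,6] "heard" : (PP/S)\NP
    [6,8] S\(PP/S)   >
      [6,7] "cat" : (S\(PP/S))/NP
      [7,8] "which" : NP

NP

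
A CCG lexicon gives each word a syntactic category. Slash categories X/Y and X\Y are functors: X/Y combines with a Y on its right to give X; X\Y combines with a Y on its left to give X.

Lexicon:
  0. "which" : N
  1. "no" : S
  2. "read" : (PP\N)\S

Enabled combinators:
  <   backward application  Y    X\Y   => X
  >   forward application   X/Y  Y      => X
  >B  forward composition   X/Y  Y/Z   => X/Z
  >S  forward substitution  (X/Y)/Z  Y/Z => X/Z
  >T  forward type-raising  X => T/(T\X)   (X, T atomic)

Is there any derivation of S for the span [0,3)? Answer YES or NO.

N S (PP\N)\S
CKY chart[0,3] = {N/(N\PP), NP/(NP\PP), PP, PP/(PP\PP), S/(S\PP)}; S ∉ chart

NO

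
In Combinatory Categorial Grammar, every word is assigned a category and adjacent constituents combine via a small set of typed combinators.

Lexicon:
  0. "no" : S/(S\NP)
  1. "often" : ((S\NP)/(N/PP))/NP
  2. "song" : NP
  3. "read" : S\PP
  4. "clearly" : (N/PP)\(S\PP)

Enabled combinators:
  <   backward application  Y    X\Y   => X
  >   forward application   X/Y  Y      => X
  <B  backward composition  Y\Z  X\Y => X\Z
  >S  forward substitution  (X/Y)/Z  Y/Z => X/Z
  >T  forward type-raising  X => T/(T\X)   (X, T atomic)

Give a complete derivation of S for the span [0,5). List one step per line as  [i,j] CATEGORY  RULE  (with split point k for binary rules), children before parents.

[0,5] S   >
  [0,1] "no" : S/(S\NP)
  [1,5] S\NP   >
    [1,3] (S\NP)/(N/PP)   >
      [1,2] "often" : ((S\NP)/(N/PP))/NP
      [2,3] "song" : NP
    [3,5] N/PP   <
      [3,4] "read" : S\PP
      [4,5] "clearly" : (N/PP)\(S\PP)

[0,1] S/(S\NP)  lex  "no"
[1,2] ((S\NP)/(N/PP))/NP  lex  "often"
[2,3] NP  lex  "song"
[1,3] (S\NP)/(N/PP)  >  k=2
[3,4] S\PP  lex  "read"
[4,5] (N/PP)\(S\PP)  lex  "clearly"
[3,5] N/PP  <  k=4
[1,5] S\NP  >  k=3
[0,5] S  >  k=1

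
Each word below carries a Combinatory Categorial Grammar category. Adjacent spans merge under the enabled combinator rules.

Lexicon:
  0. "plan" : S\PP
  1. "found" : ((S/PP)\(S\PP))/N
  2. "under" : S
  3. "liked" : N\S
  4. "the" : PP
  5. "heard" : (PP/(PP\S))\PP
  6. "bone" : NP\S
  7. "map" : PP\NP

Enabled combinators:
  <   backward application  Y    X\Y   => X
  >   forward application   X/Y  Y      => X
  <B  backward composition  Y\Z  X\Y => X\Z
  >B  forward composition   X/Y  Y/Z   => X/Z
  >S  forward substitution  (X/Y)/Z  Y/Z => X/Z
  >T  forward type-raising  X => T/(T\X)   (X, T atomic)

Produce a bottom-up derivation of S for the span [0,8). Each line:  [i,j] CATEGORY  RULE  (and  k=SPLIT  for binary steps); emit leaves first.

[0,1] S\PP  lex  "plan"
[1,2] ((S/PP)\(S\PP))/N  lex  "found"
[2,3] S  lex  "under"
[3,4] N\S  lex  "liked"
[2,4] N  <  k=3
[1,4] (S/PP)\(S\PP)  >  k=2
[0,4] S/PP  <  k=1
[4,5] PP  lex  "the"
[5,6] (PP/(PP\S))\PP  lex  "heard"
[4,6] PP/(PP\S)  <  k=5
[6,7] NP\S  lex  "bone"
[7,8] PP\NP  lex  "map"
[6,8] PP\S  <B  k=7
[4,8] PP  >  k=6
[0,8] S  >  k=4

[0,8] S   >
  [0,4] S/PP   <
    [0,1] "plan" : S\PP
    [1,4] (S/PP)\(S\PP)   >
      [1,2] "found" : ((S/PP)\(S\PP))/N
      [2,4] N   <
        [2,3] "under" : S
        [3,4] "liked" : N\S
  [4,8] PP   >
    [4,6] PP/(PP\S)   <
      [4,5] "the" : PP
      [5,6] "heard" : (PP/(PP\S))\PP
    [6,8] PP\S   <B
      [6,7] "bone" : NP\S
      [7,8] "map" : PP\NP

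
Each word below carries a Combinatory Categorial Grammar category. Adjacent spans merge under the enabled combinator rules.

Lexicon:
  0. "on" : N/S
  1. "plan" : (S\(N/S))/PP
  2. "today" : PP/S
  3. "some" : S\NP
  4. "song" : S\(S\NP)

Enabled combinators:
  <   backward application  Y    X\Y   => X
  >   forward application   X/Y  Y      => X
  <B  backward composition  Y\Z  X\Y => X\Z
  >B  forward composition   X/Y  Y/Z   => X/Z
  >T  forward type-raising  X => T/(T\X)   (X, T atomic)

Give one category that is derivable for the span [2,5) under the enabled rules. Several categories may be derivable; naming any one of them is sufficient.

[0,5] S   <
  [0,1] "on" : N/S
  [1,5] S\(N/S)   >
    [1,2] "plan" : (S\(N/S))/PP
    [2,5] PP   >
      [2,3] "today" : PP/S
      [3,5] S   <
        [3,4] "some" : S\NP
        [4,5] "song" : S\(S\NP)

PP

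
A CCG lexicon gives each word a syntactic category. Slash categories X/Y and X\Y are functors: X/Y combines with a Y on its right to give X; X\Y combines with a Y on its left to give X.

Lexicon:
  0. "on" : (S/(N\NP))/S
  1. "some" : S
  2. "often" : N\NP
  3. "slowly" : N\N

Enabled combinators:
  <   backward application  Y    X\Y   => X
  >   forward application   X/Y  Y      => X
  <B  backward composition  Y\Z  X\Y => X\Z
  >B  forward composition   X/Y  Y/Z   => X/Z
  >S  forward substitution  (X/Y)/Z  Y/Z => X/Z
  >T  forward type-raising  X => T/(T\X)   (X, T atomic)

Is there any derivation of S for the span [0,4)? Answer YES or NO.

[0,4] S   >
  [0,2] S/(N\NP)   >
    [0,1] "on" : (S/(N\NP))/S
    [1,2] "some" : S
  [2,4] N\NP   <B
    [2,3] "often" : N\NP
    [3,4] "slowly" : N\N

YES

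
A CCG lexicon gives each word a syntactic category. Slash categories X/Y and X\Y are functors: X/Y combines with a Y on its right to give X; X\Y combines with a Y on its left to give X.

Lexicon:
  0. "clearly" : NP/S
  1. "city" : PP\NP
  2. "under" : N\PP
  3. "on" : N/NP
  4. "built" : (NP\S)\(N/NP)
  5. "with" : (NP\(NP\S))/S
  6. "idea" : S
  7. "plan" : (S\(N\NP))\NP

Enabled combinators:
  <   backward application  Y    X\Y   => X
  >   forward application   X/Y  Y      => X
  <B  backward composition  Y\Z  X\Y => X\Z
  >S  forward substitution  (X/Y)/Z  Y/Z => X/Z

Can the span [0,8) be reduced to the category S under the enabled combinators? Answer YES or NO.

NO

NP/S PP\NP N\PP N/NP (NP\S)\(N/NP) (NP\(NP\S))/S S (S\(N\NP))\NP
CKY chart[0,8] = {NP}; S ∉ chart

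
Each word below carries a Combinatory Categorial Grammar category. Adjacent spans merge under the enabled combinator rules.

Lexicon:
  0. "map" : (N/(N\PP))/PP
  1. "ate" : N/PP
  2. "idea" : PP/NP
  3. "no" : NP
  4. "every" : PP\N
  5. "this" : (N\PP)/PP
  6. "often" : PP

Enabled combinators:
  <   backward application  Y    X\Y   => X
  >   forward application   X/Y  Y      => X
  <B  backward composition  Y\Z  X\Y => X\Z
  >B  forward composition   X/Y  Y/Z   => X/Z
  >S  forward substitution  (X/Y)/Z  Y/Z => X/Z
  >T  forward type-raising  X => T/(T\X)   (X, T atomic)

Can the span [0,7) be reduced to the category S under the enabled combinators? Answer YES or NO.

NO

(N/(N\PP))/PP N/PP PP/NP NP PP\N (N\PP)/PP PP
CKY chart[0,7] = {(N/(N\PP))/(PP\N), N, N/(N\N), N/(PP\PP), NP/(NP\N), PP/(PP\N), S/(S\N)}; S ∉ chart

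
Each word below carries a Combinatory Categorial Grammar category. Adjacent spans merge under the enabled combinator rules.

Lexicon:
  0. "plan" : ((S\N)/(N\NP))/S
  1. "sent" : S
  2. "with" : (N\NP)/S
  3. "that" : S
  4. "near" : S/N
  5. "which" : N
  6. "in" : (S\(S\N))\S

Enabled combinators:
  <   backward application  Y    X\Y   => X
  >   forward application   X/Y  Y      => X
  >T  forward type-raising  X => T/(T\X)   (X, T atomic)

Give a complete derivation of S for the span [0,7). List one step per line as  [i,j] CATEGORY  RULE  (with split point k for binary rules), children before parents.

[0,1] ((S\N)/(N\NP))/S  lex  "plan"
[1,2] S  lex  "sent"
[0,2] (S\N)/(N\NP)  >  k=1
[2,3] (N\NP)/S  lex  "with"
[3,4] S  lex  "that"
[2,4] N\NP  >  k=3
[0,4] S\N  >  k=2
[4,5] S/N  lex  "near"
[5,6] N  lex  "which"
[4,6] S  >  k=5
[6,7] (S\(S\N))\S  lex  "in"
[4,7] S\(S\N)  <  k=6
[0,7] S  <  k=4

[0,7] S   <
  [0,4] S\N   >
    [0,2] (S\N)/(N\NP)   >
      [0,1] "plan" : ((S\N)/(N\NP))/S
      [1,2] "sent" : S
    [2,4] N\NP   >
      [2,3] "with" : (N\NP)/S
      [3,4] "that" : S
  [4,7] S\(S\N)   <
    [4,6] S   >
      [4,5] "near" : S/N
      [5,6] "which" : N
    [6,7] "in" : (S\(S\N))\S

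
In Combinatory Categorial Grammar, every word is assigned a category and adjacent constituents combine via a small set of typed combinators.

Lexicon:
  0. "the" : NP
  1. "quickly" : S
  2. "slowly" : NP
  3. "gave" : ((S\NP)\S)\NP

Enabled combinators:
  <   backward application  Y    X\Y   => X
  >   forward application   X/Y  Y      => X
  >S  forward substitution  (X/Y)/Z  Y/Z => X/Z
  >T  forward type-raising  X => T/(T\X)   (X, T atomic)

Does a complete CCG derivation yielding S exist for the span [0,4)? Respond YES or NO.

YES

[0,4] S   <
  [0,1] "the" : NP
  [1,4] S\NP   <
    [1,2] "quickly" : S
    [2,4] (S\NP)\S   <
      [2,3] "slowly" : NP
      [3,4] "gave" : ((S\NP)\S)\NP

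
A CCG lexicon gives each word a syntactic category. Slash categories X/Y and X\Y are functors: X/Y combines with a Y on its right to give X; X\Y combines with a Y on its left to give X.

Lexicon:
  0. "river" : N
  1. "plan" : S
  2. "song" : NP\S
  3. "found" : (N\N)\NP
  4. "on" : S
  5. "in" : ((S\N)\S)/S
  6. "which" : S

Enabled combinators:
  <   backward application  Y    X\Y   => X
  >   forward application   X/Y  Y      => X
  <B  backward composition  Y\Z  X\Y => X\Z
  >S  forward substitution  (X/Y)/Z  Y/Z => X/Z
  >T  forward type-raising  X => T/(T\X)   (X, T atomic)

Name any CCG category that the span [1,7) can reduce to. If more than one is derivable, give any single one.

[0,7] S   >
  [0,1] S/(S\N)   >T
    [0,1] "river" : N
  [1,7] S\N   <B
    [1,4] N\N   <
      [1,3] NP   >
        [1,2] NP/(NP\S)   >T
          [1,2] "plan" : S
        [2,3] "song" : NP\S
      [3,4] "found" : (N\N)\NP
    [4,7] S\N   <
      [4,5] "on" : S
      [5,7] (S\N)\S   >
        [5,6] "in" : ((S\N)\S)/S
        [6,7] "which" : S

S\N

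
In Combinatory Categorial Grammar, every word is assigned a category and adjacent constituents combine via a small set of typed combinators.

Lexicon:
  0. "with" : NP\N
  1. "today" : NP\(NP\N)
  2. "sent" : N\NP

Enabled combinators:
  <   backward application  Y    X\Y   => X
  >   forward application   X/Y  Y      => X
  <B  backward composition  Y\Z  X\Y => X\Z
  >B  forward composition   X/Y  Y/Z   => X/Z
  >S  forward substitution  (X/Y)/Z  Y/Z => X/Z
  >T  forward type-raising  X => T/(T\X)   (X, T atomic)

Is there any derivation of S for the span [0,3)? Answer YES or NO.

NO

NP\N NP\(NP\N) N\NP
CKY chart[0,3] = {N, N/(N\N), NP/(NP\N), PP/(PP\N), S/(S\N)}; S ∉ chart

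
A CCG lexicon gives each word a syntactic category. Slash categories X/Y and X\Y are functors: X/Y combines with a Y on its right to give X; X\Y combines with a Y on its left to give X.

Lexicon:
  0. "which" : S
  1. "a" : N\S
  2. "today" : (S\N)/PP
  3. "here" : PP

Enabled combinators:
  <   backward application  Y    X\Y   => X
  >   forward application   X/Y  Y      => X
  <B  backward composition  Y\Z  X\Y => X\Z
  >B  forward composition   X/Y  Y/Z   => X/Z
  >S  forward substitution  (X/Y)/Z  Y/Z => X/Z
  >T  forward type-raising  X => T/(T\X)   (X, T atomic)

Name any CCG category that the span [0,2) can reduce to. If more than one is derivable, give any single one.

N

[0,4] S   <
  [0,2] N   <
    [0,1] "which" : S
    [1,2] "a" : N\S
  [2,4] S\N   >
    [2,3] "today" : (S\N)/PP
    [3,4] "here" : PP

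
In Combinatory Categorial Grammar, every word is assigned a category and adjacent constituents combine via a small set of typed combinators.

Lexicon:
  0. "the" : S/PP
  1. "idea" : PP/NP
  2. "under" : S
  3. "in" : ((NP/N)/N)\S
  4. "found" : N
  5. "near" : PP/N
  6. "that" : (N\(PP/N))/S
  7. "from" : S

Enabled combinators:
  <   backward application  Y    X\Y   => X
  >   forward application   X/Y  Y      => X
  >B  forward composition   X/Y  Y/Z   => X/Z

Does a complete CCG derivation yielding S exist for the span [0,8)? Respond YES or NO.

YES

[0,8] S   >
  [0,1] "the" : S/PP
  [1,8] PP   >
    [1,2] "idea" : PP/NP
    [2,8] NP   >
      [2,5] NP/N   >
        [2,4] (NP/N)/N   <
          [2,3] "under" : S
          [3,4] "in" : ((NP/N)/N)\S
        [4,5] "found" : N
      [5,8] N   <
        [5,6] "near" : PP/N
        [6,8] N\(PP/N)   >
          [6,7] "that" : (N\(PP/N))/S
          [7,8] "from" : S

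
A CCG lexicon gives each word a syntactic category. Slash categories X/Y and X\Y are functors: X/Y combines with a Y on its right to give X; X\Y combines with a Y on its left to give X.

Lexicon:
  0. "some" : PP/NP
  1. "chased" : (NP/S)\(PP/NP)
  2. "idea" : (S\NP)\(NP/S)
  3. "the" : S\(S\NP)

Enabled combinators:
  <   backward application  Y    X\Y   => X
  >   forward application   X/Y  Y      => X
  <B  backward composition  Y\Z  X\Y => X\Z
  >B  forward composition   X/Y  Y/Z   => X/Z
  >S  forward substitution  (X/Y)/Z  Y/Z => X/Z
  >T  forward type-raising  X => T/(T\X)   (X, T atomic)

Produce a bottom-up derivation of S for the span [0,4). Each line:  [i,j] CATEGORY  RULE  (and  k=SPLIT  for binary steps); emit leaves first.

[0,1] PP/NP  lex  "some"
[1,2] (NP/S)\(PP/NP)  lex  "chased"
[0,2] NP/S  <  k=1
[2,3] (S\NP)\(NP/S)  lex  "idea"
[0,3] S\NP  <  k=2
[3,4] S\(S\NP)  lex  "the"
[0,4] S  <  k=3

[0,4] S   <
  [0,3] S\NP   <
    [0,2] NP/S   <
      [0,1] "some" : PP/NP
      [1,2] "chased" : (NP/S)\(PP/NP)
    [2,3] "idea" : (S\NP)\(NP/S)
  [3,4] "the" : S\(S\NP)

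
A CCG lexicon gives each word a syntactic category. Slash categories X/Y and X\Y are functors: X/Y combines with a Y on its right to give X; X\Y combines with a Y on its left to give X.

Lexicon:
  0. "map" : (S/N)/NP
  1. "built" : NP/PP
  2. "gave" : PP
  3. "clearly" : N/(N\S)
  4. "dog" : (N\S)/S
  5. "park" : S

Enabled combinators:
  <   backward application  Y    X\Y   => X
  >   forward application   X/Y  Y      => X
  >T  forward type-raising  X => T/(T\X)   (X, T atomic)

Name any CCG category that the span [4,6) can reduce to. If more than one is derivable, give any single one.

[0,6] S   >
  [0,3] S/N   >
    [0,1] "map" : (S/N)/NP
    [1,3] NP   >
      [1,2] "built" : NP/PP
      [2,3] "gave" : PP
  [3,6] N   >
    [3,4] "clearly" : N/(N\S)
    [4,6] N\S   >
      [4,5] "dog" : (N\S)/S
      [5,6] "park" : S

N\S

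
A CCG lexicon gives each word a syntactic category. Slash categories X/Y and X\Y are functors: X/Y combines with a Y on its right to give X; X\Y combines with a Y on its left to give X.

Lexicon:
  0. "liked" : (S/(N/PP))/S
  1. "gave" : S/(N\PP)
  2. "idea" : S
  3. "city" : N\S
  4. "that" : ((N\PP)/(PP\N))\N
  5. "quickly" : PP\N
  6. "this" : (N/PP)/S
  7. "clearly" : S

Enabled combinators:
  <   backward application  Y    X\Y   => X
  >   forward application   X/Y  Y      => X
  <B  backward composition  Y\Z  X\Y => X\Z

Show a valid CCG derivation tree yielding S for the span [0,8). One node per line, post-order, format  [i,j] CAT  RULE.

[0,1] (S/(N/PP))/S  lex  "liked"
[1,2] S/(N\PP)  lex  "gave"
[2,3] S  lex  "idea"
[3,4] N\S  lex  "city"
[2,4] N  <  k=3
[4,5] ((N\PP)/(PP\N))\N  lex  "that"
[2,5] (N\PP)/(PP\N)  <  k=4
[5,6] PP\N  lex  "quickly"
[2,6] N\PP  >  k=5
[1,6] S  >  k=2
[0,6] S/(N/PP)  >  k=1
[6,7] (N/PP)/S  lex  "this"
[7,8] S  lex  "clearly"
[6,8] N/PP  >  k=7
[0,8] S  >  k=6

[0,8] S   >
  [0,6] S/(N/PP)   >
    [0,1] "liked" : (S/(N/PP))/S
    [1,6] S   >
      [1,2] "gave" : S/(N\PP)
      [2,6] N\PP   >
        [2,5] (N\PP)/(PP\N)   <
          [2,4] N   <
            [2,3] "idea" : S
            [3,4] "city" : N\S
          [4,5] "that" : ((N\PP)/(PP\N))\N
        [5,6] "quickly" : PP\N
  [6,8] N/PP   >
    [6,7] "this" : (N/PP)/S
    [7,8] "clearly" : S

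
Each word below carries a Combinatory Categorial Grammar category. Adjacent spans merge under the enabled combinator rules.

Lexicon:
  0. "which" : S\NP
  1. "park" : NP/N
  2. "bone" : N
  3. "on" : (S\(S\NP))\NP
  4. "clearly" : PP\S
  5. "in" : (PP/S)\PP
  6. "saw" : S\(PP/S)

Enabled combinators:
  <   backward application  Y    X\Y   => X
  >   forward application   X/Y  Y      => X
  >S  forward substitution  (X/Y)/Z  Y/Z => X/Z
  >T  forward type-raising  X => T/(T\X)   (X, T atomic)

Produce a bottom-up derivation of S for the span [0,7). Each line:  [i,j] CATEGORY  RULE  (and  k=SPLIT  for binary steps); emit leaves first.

[0,7] S   <
  [0,6] PP/S   <
    [0,5] PP   <
      [0,4] S   <
        [0,1] "which" : S\NP
        [1,4] S\(S\NP)   <
          [1,3] NP   >
            [1,2] "park" : NP/N
            [2,3] "bone" : N
          [3,4] "on" : (S\(S\NP))\NP
      [4,5] "clearly" : PP\S
    [5,6] "in" : (PP/S)\PP
  [6,7] "saw" : S\(PP/S)

[0,1] S\NP  lex  "which"
[1,2] NP/N  lex  "park"
[2,3] N  lex  "bone"
[1,3] NP  >  k=2
[3,4] (S\(S\NP))\NP  lex  "on"
[1,4] S\(S\NP)  <  k=3
[0,4] S  <  k=1
[4,5] PP\S  lex  "clearly"
[0,5] PP  <  k=4
[5,6] (PP/S)\PP  lex  "in"
[0,6] PP/S  <  k=5
[6,7] S\(PP/S)  lex  "saw"
[0,7] S  <  k=6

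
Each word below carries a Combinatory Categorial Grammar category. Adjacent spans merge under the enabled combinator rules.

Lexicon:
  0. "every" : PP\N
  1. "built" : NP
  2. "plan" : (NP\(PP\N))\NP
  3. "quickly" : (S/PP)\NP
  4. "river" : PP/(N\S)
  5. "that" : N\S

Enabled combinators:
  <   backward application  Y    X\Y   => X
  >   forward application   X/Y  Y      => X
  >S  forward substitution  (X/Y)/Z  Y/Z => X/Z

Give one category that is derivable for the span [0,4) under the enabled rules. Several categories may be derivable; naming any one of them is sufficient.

S/PP

[0,6] S   >
  [0,4] S/PP   <
    [0,3] NP   <
      [0,1] "every" : PP\N
      [1,3] NP\(PP\N)   <
        [1,2] "built" : NP
        [2,3] "plan" : (NP\(PP\N))\NP
    [3,4] "quickly" : (S/PP)\NP
  [4,6] PP   >
    [4,5] "river" : PP/(N\S)
    [5,6] "that" : N\S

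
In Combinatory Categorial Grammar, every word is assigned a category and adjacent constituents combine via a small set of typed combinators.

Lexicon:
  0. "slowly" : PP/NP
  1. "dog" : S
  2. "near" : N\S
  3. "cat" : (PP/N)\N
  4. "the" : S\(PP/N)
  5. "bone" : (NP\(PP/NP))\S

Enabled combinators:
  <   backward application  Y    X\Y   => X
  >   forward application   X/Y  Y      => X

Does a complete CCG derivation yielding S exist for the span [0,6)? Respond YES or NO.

PP/NP S N\S (PP/N)\N S\(PP/N) (NP\(PP/NP))\S
CKY chart[0,6] = {NP}; S ∉ chart

NO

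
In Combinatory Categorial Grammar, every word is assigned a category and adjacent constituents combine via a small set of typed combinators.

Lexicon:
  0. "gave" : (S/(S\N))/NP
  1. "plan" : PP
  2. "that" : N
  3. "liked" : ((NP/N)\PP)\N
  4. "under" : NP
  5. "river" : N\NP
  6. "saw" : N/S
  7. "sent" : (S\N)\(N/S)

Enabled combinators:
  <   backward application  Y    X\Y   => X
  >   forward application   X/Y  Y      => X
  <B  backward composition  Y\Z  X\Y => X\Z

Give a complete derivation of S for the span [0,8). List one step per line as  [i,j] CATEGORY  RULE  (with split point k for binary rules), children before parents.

[0,8] S   >
  [0,6] S/(S\N)   >
    [0,1] "gave" : (S/(S\N))/NP
    [1,6] NP   >
      [1,4] NP/N   <
        [1,2] "plan" : PP
        [2,4] (NP/N)\PP   <
          [2,3] "that" : N
          [3,4] "liked" : ((NP/N)\PP)\N
      [4,6] N   <
        [4,5] "under" : NP
        [5,6] "river" : N\NP
  [6,8] S\N   <
    [6,7] "saw" : N/S
    [7,8] "sent" : (S\N)\(N/S)

[0,1] (S/(S\N))/NP  lex  "gave"
[1,2] PP  lex  "plan"
[2,3] N  lex  "that"
[3,4] ((NP/N)\PP)\N  lex  "liked"
[2,4] (NP/N)\PP  <  k=3
[1,4] NP/N  <  k=2
[4,5] NP  lex  "under"
[5,6] N\NP  lex  "river"
[4,6] N  <  k=5
[1,6] NP  >  k=4
[0,6] S/(S\N)  >  k=1
[6,7] N/S  lex  "saw"
[7,8] (S\N)\(N/S)  lex  "sent"
[6,8] S\N  <  k=7
[0,8] S  >  k=6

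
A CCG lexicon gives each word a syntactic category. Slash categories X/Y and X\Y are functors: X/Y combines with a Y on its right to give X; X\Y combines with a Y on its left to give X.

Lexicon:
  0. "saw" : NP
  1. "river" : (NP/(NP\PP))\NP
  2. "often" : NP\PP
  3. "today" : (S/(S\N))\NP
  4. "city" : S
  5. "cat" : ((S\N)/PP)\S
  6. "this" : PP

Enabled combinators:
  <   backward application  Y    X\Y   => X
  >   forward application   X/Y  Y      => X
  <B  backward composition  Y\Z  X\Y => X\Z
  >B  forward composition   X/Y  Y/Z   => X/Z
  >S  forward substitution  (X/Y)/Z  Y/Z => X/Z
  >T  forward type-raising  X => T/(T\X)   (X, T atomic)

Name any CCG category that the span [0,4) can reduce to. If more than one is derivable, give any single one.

S/(S\N)

[0,7] S   >
  [0,4] S/(S\N)   <
    [0,3] NP   >
      [0,2] NP/(NP\PP)   <
        [0,1] "saw" : NP
        [1,2] "river" : (NP/(NP\PP))\NP
      [2,3] "often" : NP\PP
    [3,4] "today" : (S/(S\N))\NP
  [4,7] S\N   >
    [4,6] (S\N)/PP   <
      [4,5] "city" : S
      [5,6] "cat" : ((S\N)/PP)\S
    [6,7] "this" : PP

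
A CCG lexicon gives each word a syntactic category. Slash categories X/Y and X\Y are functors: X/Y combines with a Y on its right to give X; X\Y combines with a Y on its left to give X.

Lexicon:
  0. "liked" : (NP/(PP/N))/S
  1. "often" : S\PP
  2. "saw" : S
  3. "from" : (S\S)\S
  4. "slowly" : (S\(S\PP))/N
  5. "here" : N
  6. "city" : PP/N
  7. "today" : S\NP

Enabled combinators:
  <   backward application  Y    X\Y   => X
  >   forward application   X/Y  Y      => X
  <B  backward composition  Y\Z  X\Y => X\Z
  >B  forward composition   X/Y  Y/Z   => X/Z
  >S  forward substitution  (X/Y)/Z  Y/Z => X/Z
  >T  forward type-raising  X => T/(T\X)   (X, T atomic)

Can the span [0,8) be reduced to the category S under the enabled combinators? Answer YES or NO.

[0,8] S   <
  [0,7] NP   >
    [0,6] NP/(PP/N)   >
      [0,1] "liked" : (NP/(PP/N))/S
      [1,6] S   <
        [1,4] S\PP   <B
          [1,2] "often" : S\PP
          [2,4] S\S   <
            [2,3] "saw" : S
            [3,4] "from" : (S\S)\S
        [4,6] S\(S\PP)   >
          [4,5] "slowly" : (S\(S\PP))/N
          [5,6] "here" : N
    [6,7] "city" : PP/N
  [7,8] "today" : S\NP

YES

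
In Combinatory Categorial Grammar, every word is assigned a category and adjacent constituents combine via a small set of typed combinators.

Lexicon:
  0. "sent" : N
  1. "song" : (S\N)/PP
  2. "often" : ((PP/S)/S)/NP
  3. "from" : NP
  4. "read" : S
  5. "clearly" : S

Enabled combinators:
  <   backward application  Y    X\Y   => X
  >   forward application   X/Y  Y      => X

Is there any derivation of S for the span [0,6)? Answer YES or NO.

[0,6] S   <
  [0,1] "sent" : N
  [1,6] S\N   >
    [1,2] "song" : (S\N)/PP
    [2,6] PP   >
      [2,5] PP/S   >
        [2,4] (PP/S)/S   >
          [2,3] "often" : ((PP/S)/S)/NP
          [3,4] "from" : NP
        [4,5] "read" : S
      [5,6] "clearly" : S

YES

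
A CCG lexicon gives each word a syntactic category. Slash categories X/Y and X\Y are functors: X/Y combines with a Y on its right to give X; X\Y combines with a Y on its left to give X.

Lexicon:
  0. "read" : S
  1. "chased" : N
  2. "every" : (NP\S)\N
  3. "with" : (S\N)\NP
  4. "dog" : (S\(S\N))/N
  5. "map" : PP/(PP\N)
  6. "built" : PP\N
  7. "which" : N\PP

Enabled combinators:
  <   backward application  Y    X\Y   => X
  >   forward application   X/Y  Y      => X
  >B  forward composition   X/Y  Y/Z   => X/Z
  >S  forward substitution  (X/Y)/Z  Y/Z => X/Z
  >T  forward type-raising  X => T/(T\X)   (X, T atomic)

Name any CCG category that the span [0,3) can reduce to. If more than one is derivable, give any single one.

[0,8] S   <
  [0,4] S\N   <
    [0,3] NP   <
      [0,1] "read" : S
      [1,3] NP\S   <
        [1,2] "chased" : N
        [2,3] "every" : (NP\S)\N
    [3,4] "with" : (S\N)\NP
  [4,8] S\(S\N)   >
    [4,5] "dog" : (S\(S\N))/N
    [5,8] N   <
      [5,7] PP   >
        [5,6] "map" : PP/(PP\N)
        [6,7] "built" : PP\N
      [7,8] "which" : N\PP

NP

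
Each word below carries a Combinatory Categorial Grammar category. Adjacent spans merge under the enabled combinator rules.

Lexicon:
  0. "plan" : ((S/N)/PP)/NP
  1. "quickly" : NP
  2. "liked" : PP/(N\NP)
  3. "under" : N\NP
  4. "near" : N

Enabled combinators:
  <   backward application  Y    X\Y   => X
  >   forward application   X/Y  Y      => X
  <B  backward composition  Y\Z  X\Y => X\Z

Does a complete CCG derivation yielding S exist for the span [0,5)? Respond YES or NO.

YES

[0,5] S   >
  [0,4] S/N   >
    [0,2] (S/N)/PP   >
      [0,1] "plan" : ((S/N)/PP)/NP
      [1,2] "quickly" : NP
    [2,4] PP   >
      [2,3] "liked" : PP/(N\NP)
      [3,4] "under" : N\NP
  [4,5] "near" : N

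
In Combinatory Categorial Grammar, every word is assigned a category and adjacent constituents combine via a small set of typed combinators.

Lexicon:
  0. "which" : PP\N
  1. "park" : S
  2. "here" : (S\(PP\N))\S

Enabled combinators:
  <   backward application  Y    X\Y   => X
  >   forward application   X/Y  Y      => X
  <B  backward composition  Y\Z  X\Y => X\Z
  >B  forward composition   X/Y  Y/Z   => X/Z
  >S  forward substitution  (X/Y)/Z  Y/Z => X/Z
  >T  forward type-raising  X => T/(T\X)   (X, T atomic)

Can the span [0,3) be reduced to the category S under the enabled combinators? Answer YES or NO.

[0,3] S   <
  [0,1] "which" : PP\N
  [1,3] S\(PP\N)   <
    [1,2] "park" : S
    [2,3] "here" : (S\(PP\N))\S

YES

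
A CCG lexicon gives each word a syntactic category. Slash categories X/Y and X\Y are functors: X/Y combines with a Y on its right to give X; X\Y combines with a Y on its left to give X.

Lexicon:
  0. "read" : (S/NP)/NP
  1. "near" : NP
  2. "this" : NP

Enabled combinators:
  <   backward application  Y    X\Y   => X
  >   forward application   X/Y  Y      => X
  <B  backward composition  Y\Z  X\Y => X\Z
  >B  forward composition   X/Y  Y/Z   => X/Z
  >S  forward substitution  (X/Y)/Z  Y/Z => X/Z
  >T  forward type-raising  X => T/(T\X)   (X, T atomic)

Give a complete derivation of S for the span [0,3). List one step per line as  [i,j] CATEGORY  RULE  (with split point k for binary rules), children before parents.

[0,3] S   >
  [0,2] S/NP   >
    [0,1] "read" : (S/NP)/NP
    [1,2] "near" : NP
  [2,3] "this" : NP

[0,1] (S/NP)/NP  lex  "read"
[1,2] NP  lex  "near"
[0,2] S/NP  >  k=1
[2,3] NP  lex  "this"
[0,3] S  >  k=2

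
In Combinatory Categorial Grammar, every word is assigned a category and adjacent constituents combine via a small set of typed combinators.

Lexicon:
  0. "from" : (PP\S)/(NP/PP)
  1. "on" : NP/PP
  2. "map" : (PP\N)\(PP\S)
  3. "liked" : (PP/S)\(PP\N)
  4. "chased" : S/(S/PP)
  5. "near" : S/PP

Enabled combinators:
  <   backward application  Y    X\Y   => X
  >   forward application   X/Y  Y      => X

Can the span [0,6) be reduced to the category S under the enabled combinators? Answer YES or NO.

NO

(PP\S)/(NP/PP) NP/PP (PP\N)\(PP\S) (PP/S)\(PP\N) S/(S/PP) S/PP
CKY chart[0,6] = {PP}; S ∉ chart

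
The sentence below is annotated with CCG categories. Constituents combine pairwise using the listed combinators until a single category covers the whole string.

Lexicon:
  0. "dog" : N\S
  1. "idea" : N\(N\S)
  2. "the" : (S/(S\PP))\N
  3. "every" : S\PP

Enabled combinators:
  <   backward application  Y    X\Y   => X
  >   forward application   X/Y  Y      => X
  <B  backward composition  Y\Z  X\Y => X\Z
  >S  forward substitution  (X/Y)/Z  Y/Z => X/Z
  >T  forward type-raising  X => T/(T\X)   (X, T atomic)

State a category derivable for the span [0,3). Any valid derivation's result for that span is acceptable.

[0,4] S   >
  [0,3] S/(S\PP)   <
    [0,2] N   <
      [0,1] "dog" : N\S
      [1,2] "idea" : N\(N\S)
    [2,3] "the" : (S/(S\PP))\N
  [3,4] "every" : S\PP

S/(S\PP)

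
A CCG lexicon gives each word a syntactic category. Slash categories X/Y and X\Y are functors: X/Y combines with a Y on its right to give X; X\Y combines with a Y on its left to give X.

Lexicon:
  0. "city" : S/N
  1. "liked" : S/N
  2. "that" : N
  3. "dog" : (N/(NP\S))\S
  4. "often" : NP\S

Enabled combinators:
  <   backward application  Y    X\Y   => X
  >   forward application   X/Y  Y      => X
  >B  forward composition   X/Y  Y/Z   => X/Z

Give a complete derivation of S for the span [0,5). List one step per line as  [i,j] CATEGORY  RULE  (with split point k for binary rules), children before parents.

[0,1] S/N  lex  "city"
[1,2] S/N  lex  "liked"
[2,3] N  lex  "that"
[1,3] S  >  k=2
[3,4] (N/(NP\S))\S  lex  "dog"
[1,4] N/(NP\S)  <  k=3
[4,5] NP\S  lex  "often"
[1,5] N  >  k=4
[0,5] S  >  k=1

[0,5] S   >
  [0,1] "city" : S/N
  [1,5] N   >
    [1,4] N/(NP\S)   <
      [1,3] S   >
        [1,2] "liked" : S/N
        [2,3] "that" : N
      [3,4] "dog" : (N/(NP\S))\S
    [4,5] "often" : NP\S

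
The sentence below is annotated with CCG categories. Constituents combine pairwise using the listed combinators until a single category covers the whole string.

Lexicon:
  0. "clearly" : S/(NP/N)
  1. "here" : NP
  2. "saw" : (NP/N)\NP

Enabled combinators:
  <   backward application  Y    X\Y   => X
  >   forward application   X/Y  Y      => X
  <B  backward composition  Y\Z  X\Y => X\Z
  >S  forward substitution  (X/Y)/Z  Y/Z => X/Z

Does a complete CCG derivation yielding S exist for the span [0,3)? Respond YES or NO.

YES

[0,3] S   >
  [0,1] "clearly" : S/(NP/N)
  [1,3] NP/N   <
    [1,2] "here" : NP
    [2,3] "saw" : (NP/N)\NP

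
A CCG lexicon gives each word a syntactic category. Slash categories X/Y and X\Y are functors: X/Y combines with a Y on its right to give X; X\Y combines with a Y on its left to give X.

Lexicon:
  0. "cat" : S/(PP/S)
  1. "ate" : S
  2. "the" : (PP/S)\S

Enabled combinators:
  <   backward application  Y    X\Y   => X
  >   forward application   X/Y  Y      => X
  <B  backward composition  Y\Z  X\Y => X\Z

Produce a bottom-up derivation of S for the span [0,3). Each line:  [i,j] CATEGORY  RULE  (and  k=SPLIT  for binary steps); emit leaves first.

[0,1] S/(PP/S)  lex  "cat"
[1,2] S  lex  "ate"
[2,3] (PP/S)\S  lex  "the"
[1,3] PP/S  <  k=2
[0,3] S  >  k=1

[0,3] S   >
  [0,1] "cat" : S/(PP/S)
  [1,3] PP/S   <
    [1,2] "ate" : S
    [2,3] "the" : (PP/S)\S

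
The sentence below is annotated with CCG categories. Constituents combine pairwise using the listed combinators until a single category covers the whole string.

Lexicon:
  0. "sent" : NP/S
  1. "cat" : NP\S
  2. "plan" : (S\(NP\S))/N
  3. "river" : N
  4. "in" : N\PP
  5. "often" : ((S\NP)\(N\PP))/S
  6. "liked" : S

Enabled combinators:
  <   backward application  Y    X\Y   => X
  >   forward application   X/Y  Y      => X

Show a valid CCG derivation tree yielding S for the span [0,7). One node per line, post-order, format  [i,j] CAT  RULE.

[0,1] NP/S  lex  "sent"
[1,2] NP\S  lex  "cat"
[2,3] (S\(NP\S))/N  lex  "plan"
[3,4] N  lex  "river"
[2,4] S\(NP\S)  >  k=3
[1,4] S  <  k=2
[0,4] NP  >  k=1
[4,5] N\PP  lex  "in"
[5,6] ((S\NP)\(N\PP))/S  lex  "often"
[6,7] S  lex  "liked"
[5,7] (S\NP)\(N\PP)  >  k=6
[4,7] S\NP  <  k=5
[0,7] S  <  k=4

[0,7] S   <
  [0,4] NP   >
    [0,1] "sent" : NP/S
    [1,4] S   <
      [1,2] "cat" : NP\S
      [2,4] S\(NP\S)   >
        [2,3] "plan" : (S\(NP\S))/N
        [3,4] "river" : N
  [4,7] S\NP   <
    [4,5] "in" : N\PP
    [5,7] (S\NP)\(N\PP)   >
      [5,6] "often" : ((S\NP)\(N\PP))/S
      [6,7] "liked" : S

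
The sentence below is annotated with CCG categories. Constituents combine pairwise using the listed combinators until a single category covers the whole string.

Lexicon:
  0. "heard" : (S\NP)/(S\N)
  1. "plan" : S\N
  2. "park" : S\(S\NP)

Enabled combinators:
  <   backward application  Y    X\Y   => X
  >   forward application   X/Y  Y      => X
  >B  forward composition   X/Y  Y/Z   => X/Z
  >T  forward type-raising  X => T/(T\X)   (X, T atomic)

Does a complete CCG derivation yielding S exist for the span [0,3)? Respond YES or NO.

YES

[0,3] S   <
  [0,2] S\NP   >
    [0,1] "heard" : (S\NP)/(S\N)
    [1,2] "plan" : S\N
  [2,3] "park" : S\(S\NP)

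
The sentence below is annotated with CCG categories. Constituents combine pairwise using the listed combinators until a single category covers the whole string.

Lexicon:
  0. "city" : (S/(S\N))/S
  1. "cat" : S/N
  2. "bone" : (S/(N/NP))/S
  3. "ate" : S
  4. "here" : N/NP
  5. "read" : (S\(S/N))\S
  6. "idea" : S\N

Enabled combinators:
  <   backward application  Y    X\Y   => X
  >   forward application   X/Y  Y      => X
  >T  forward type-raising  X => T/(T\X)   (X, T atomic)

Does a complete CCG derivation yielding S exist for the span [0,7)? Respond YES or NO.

YES

[0,7] S   >
  [0,6] S/(S\N)   >
    [0,1] "city" : (S/(S\N))/S
    [1,6] S   <
      [1,2] "cat" : S/N
      [2,6] S\(S/N)   <
        [2,5] S   >
          [2,4] S/(N/NP)   >
            [2,3] "bone" : (S/(N/NP))/S
            [3,4] "ate" : S
          [4,5] "here" : N/NP
        [5,6] "read" : (S\(S/N))\S
  [6,7] "idea" : S\N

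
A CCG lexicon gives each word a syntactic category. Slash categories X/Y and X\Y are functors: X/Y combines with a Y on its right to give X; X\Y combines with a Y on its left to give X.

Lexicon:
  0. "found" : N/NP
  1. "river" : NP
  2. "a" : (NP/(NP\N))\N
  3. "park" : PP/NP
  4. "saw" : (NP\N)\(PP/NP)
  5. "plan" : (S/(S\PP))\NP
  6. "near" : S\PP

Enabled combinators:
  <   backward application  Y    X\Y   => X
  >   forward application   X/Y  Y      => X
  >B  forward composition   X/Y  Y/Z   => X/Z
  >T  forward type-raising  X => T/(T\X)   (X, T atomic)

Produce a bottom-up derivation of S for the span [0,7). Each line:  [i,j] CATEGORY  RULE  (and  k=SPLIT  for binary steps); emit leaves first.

[0,1] N/NP  lex  "found"
[1,2] NP  lex  "river"
[0,2] N  >  k=1
[2,3] (NP/(NP\N))\N  lex  "a"
[0,3] NP/(NP\N)  <  k=2
[3,4] PP/NP  lex  "park"
[4,5] (NP\N)\(PP/NP)  lex  "saw"
[3,5] NP\N  <  k=4
[0,5] NP  >  k=3
[5,6] (S/(S\PP))\NP  lex  "plan"
[0,6] S/(S\PP)  <  k=5
[6,7] S\PP  lex  "near"
[0,7] S  >  k=6

[0,7] S   >
  [0,6] S/(S\PP)   <
    [0,5] NP   >
      [0,3] NP/(NP\N)   <
        [0,2] N   >
          [0,1] "found" : N/NP
          [1,2] "river" : NP
        [2,3] "a" : (NP/(NP\N))\N
      [3,5] NP\N   <
        [3,4] "park" : PP/NP
        [4,5] "saw" : (NP\N)\(PP/NP)
    [5,6] "plan" : (S/(S\PP))\NP
  [6,7] "near" : S\PP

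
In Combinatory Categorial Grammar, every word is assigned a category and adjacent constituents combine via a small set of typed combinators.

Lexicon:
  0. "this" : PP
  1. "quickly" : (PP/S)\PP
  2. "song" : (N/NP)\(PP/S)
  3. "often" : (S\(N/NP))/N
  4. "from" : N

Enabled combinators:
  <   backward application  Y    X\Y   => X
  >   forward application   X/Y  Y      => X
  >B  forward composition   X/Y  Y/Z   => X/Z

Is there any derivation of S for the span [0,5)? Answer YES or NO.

YES

[0,5] S   <
  [0,3] N/NP   <
    [0,2] PP/S   <
      [0,1] "this" : PP
      [1,2] "quickly" : (PP/S)\PP
    [2,3] "song" : (N/NP)\(PP/S)
  [3,5] S\(N/NP)   >
    [3,4] "often" : (S\(N/NP))/N
    [4,5] "from" : N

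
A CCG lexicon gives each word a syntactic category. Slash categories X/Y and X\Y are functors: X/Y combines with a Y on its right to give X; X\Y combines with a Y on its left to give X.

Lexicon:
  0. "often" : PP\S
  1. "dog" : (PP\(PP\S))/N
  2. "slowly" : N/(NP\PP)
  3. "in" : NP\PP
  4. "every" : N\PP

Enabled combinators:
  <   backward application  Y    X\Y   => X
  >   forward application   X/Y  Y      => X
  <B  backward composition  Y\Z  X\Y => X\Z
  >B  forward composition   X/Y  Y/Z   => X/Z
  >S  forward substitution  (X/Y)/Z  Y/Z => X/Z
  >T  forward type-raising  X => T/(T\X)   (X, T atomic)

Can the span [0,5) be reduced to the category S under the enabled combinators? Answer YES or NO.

NO

PP\S (PP\(PP\S))/N N/(NP\PP) NP\PP N\PP
CKY chart[0,5] = {N, N/(N\N), NP/(NP\N), PP/(PP\N), S/(S\N)}; S ∉ chart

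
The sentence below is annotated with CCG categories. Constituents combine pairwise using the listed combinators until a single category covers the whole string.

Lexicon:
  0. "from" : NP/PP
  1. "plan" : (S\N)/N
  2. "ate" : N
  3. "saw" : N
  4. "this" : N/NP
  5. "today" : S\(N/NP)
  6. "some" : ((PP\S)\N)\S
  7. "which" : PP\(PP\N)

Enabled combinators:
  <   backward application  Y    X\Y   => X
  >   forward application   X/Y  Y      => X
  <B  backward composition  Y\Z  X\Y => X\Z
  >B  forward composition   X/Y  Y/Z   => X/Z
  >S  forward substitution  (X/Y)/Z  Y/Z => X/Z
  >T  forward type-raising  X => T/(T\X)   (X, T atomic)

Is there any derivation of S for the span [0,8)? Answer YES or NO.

NP/PP (S\N)/N N N N/NP S\(N/NP) ((PP\S)\N)\S PP\(PP\N)
CKY chart[0,8] = {N/(N\NP), NP, NP/(NP\NP), NP/(PP\PP), PP/(PP\NP), S/(S\NP)}; S ∉ chart

NO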